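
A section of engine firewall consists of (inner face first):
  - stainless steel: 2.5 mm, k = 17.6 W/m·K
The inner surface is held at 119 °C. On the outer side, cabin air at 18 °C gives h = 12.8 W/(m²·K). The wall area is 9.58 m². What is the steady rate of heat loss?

Model the wall as resistances in series:
R_stainless steel = L/(kA) = 0.0025/(17.6×9.58) = 1.483×10^-5 K/W
R_outer film = 1/(h_o·A) = 1/(12.8×9.58) = 0.008155 K/W
R_total = 0.00817 K/W
Q = ΔT / R_total = 101 / 0.00817

Q ≈ 12400 W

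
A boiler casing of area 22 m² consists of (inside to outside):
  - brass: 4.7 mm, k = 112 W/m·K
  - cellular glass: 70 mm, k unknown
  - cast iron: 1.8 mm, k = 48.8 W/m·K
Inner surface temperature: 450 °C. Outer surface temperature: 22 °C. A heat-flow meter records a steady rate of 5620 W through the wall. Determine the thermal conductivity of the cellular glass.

k ≈ 0.0418 W/(m·K)

Series thermal resistances:
R_brass = L/(kA) = 0.0047/(112×22) = 1.907×10^-6 K/W
R_cast iron = L/(kA) = 0.0018/(48.8×22) = 1.677×10^-6 K/W
Sum of known resistances R_other = 3.584×10^-6 K/W
Total R = ΔT/Q = 428/5620 = 0.07616 K/W
R_cellular glass = R_total − R_other = 0.07615 K/W
k = L/(R·A) = 0.07/(0.07615×22)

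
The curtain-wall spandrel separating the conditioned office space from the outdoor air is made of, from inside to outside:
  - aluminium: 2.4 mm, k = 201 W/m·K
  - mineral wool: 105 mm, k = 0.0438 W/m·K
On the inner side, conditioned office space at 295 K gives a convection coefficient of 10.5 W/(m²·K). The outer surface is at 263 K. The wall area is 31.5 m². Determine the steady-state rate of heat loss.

Series thermal resistances:
R_inner film = 1/(h_i·A) = 1/(10.5×31.5) = 0.003023 K/W
R_aluminium = L/(kA) = 0.0024/(201×31.5) = 3.791×10^-7 K/W
R_mineral wool = L/(kA) = 0.105/(0.0438×31.5) = 0.0761 K/W
R_total = 0.07913 K/W
Q = ΔT / R_total = 32 / 0.07913

Q ≈ 404 W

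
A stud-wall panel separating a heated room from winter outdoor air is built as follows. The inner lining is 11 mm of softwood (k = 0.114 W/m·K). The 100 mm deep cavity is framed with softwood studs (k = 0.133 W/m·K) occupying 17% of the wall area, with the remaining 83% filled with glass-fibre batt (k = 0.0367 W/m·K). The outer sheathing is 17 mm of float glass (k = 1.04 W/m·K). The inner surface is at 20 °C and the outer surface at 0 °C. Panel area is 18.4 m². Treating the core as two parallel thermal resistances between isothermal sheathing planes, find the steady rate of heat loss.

Q ≈ 184 W

Sheathing layers in series; stud and cavity paths in parallel between them.
R_inner = 0.011/(0.114×18.4) = 0.005244 K/W
R_stud  = 0.1/(0.133×0.17×18.4) = 0.2404 K/W
R_cav   = 0.1/(0.0367×0.83×18.4) = 0.1784 K/W
1/R_core = 1/R_stud + 1/R_cav → R_core = 0.1024 K/W
R_outer = 0.017/(1.04×18.4) = 8.884×10^-4 K/W
R_total = 0.1085 K/W
Q = ΔT/R_total = 20/0.1085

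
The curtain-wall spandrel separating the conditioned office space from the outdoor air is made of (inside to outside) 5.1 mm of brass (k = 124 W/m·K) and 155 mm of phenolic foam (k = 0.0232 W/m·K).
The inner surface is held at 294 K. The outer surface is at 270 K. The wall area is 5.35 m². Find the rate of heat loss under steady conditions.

Q ≈ 19.2 W

Thermal resistances in series:
R_brass = L/(kA) = 0.0051/(124×5.35) = 7.688×10^-6 K/W
R_phenolic foam = L/(kA) = 0.155/(0.0232×5.35) = 1.249 K/W
R_total = 1.249 K/W
Q = ΔT / R_total = 24 / 1.249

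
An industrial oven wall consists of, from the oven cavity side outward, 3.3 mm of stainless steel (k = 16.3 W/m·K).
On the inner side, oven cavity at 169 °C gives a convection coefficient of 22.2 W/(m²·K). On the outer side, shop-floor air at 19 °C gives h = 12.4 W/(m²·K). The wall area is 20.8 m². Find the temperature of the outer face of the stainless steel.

T ≈ 115 °C

Model the wall as resistances in series:
R_inner film = 1/(h_i·A) = 1/(22.2×20.8) = 0.002166 K/W
R_stainless steel = L/(kA) = 0.0033/(16.3×20.8) = 9.733×10^-6 K/W
R_outer film = 1/(h_o·A) = 1/(12.4×20.8) = 0.003877 K/W
R_total = 0.006053 K/W;  Q = ΔT/R_total = 150/0.006053 = 24780 W
T_interface = T_inner − Q·ΣR(inner→interface) = 169 − 24800×0.002175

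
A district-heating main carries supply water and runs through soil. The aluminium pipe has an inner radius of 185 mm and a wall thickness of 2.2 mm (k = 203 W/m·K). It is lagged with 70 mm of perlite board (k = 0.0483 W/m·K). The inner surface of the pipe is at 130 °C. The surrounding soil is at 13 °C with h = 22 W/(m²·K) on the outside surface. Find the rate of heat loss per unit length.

q′ ≈ 109 W/m

Treating each annulus and film as a series resistance:
R_aluminium pipe wall = ln(187.2/185)/(2π×203×1) = 9.268×10^-6 K/W
R_perlite board = ln(257.2/187.2)/(2π×0.0483×1) = 1.047 K/W
R_outer film = 1/(h_o·2πr_oL) = 1/(22×2π×0.2572×1) = 0.02813 K/W
R_total = 1.075 K/W
Q = ΔT/R_total = 117/1.075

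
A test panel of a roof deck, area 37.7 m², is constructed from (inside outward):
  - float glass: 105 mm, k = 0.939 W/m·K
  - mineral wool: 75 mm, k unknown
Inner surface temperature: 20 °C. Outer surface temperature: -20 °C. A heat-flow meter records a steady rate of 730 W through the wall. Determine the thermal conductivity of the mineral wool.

Model the wall as resistances in series:
R_float glass = L/(kA) = 0.105/(0.939×37.7) = 0.002966 K/W
Sum of known resistances R_other = 0.002966 K/W
Total R = ΔT/Q = 40/730 = 0.05479 K/W
R_mineral wool = R_total − R_other = 0.05183 K/W
k = L/(R·A) = 0.075/(0.05183×37.7)

k ≈ 0.0384 W/(m·K)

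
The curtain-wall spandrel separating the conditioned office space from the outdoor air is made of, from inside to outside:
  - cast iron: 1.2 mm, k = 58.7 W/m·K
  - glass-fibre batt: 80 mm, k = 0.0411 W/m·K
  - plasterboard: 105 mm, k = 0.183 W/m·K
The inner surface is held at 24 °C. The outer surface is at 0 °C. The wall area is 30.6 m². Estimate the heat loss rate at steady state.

Q ≈ 291 W

Using the resistance-network approach (series):
R_cast iron = L/(kA) = 0.0012/(58.7×30.6) = 6.681×10^-7 K/W
R_glass-fibre batt = L/(kA) = 0.08/(0.0411×30.6) = 0.06361 K/W
R_plasterboard = L/(kA) = 0.105/(0.183×30.6) = 0.01875 K/W
R_total = 0.08236 K/W
Q = ΔT / R_total = 24 / 0.08236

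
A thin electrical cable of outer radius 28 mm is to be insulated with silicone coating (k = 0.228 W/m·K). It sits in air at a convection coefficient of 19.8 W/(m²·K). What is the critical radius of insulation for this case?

r_cr ≈ 11.5 mm

For a cylinder r_cr = k/h = 0.228/19.8
r_cr = 11.5 mm; since the bare radius (28 mm) is above r_cr, any added insulation will reduce heat loss.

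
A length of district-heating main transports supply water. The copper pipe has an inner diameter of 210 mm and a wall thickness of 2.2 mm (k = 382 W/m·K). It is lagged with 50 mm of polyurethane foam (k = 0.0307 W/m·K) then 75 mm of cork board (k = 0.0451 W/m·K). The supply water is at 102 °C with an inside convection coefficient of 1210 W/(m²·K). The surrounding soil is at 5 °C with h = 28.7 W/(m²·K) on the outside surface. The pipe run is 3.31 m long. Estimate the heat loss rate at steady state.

Q ≈ 94.8 W

Treating each annulus and film as a series resistance:
R_inner film = 1/(h_i·2πr₁L) = 1/(1210×2π×0.105×3.31) = 3.785×10^-4 K/W
R_copper pipe wall = ln(107.2/105)/(2π×382×3.31) = 2.61×10^-6 K/W
R_polyurethane foam = ln(157.2/107.2)/(2π×0.0307×3.31) = 0.5996 K/W
R_cork board = ln(232.2/157.2)/(2π×0.0451×3.31) = 0.4159 K/W
R_outer film = 1/(h_o·2πr_oL) = 1/(28.7×2π×0.2322×3.31) = 0.007215 K/W
R_total = 1.023 K/W
Q = ΔT/R_total = 97/1.023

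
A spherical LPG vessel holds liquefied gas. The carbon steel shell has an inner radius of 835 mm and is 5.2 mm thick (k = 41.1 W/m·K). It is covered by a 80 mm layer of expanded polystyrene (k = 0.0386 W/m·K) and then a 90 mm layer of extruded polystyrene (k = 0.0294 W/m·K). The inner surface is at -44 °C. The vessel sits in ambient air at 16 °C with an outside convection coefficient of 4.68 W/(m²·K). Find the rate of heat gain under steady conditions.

Each spherical layer contributes R = (1/r_i − 1/r_o)/(4πk):
R_carbon steel shell = (1/0.835 − 1/0.8402)/(4π×41.1) = 1.435×10^-5 K/W
R_expanded polystyrene = (1/0.8402 − 1/0.9202)/(4π×0.0386) = 0.2133 K/W
R_extruded polystyrene = (1/0.9202 − 1/1.0102)/(4π×0.0294) = 0.2621 K/W
R_outer film = 1/(h·4πr_o²) = 1/(4.68×4π×1.0102²) = 0.01666 K/W
R_total = 0.4921 K/W
Q = ΔT/R_total = 60/0.4921

Q ≈ 122 W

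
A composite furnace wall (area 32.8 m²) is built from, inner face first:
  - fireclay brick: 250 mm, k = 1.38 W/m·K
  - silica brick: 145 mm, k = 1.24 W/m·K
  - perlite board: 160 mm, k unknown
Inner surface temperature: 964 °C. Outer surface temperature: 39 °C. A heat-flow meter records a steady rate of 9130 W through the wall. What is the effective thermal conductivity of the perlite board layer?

k ≈ 0.0529 W/(m·K)

Model the wall as resistances in series:
R_fireclay brick = L/(kA) = 0.25/(1.38×32.8) = 0.005523 K/W
R_silica brick = L/(kA) = 0.145/(1.24×32.8) = 0.003565 K/W
Sum of known resistances R_other = 0.009088 K/W
Total R = ΔT/Q = 925/9130 = 0.1013 K/W
R_perlite board = R_total − R_other = 0.09223 K/W
k = L/(R·A) = 0.16/(0.09223×32.8)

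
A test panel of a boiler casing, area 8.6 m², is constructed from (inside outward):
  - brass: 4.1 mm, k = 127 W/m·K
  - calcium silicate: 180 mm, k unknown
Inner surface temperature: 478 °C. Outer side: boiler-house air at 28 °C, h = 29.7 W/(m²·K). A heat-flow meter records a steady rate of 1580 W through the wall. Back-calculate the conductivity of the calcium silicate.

Thermal resistances in series:
R_brass = L/(kA) = 0.0041/(127×8.6) = 3.754×10^-6 K/W
R_outer film = 1/(h_o·A) = 1/(29.7×8.6) = 0.003915 K/W
Sum of known resistances R_other = 0.003919 K/W
Total R = ΔT/Q = 450/1580 = 0.2848 K/W
R_calcium silicate = R_total − R_other = 0.2809 K/W
k = L/(R·A) = 0.18/(0.2809×8.6)

k ≈ 0.0745 W/(m·K)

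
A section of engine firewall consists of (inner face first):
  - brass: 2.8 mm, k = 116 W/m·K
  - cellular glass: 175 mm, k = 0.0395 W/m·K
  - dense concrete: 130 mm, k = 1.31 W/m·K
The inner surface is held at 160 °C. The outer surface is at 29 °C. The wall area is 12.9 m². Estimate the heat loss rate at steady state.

Thermal resistances in series:
R_brass = L/(kA) = 0.0028/(116×12.9) = 1.871×10^-6 K/W
R_cellular glass = L/(kA) = 0.175/(0.0395×12.9) = 0.3434 K/W
R_dense concrete = L/(kA) = 0.13/(1.31×12.9) = 0.007693 K/W
R_total = 0.3511 K/W
Q = ΔT / R_total = 131 / 0.3511

Q ≈ 373 W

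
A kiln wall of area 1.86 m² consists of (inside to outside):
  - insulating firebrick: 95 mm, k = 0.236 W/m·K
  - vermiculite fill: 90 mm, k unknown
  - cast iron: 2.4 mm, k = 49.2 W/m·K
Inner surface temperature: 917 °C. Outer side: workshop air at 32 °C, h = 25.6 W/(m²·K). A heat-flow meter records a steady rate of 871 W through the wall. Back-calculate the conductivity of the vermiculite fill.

k ≈ 0.0621 W/(m·K)

Using the resistance-network approach (series):
R_insulating firebrick = L/(kA) = 0.095/(0.236×1.86) = 0.2164 K/W
R_cast iron = L/(kA) = 0.0024/(49.2×1.86) = 2.623×10^-5 K/W
R_outer film = 1/(h_o·A) = 1/(25.6×1.86) = 0.021 K/W
Sum of known resistances R_other = 0.2374 K/W
Total R = ΔT/Q = 885/871 = 1.016 K/W
R_vermiculite fill = R_total − R_other = 0.7786 K/W
k = L/(R·A) = 0.09/(0.7786×1.86)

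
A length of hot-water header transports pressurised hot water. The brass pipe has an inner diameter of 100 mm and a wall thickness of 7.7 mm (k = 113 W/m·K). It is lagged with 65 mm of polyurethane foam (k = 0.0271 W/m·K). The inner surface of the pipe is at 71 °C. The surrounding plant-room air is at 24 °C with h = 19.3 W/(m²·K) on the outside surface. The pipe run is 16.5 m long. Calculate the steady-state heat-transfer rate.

Q ≈ 172 W

Per-layer cylindrical resistances, series-summed:
R_brass pipe wall = ln(57.7/50)/(2π×113×16.5) = 1.223×10^-5 K/W
R_polyurethane foam = ln(122.7/57.7)/(2π×0.0271×16.5) = 0.2685 K/W
R_outer film = 1/(h_o·2πr_oL) = 1/(19.3×2π×0.1227×16.5) = 0.004073 K/W
R_total = 0.2726 K/W
Q = ΔT/R_total = 47/0.2726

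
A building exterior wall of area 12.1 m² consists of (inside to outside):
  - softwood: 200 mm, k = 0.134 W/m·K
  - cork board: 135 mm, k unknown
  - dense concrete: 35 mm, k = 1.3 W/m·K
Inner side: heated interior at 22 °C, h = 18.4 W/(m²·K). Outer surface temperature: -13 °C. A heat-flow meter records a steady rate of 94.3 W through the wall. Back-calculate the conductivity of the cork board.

Using the resistance-network approach (series):
R_inner film = 1/(h_i·A) = 1/(18.4×12.1) = 0.004492 K/W
R_softwood = L/(kA) = 0.2/(0.134×12.1) = 0.1234 K/W
R_dense concrete = L/(kA) = 0.035/(1.3×12.1) = 0.002225 K/W
Sum of known resistances R_other = 0.1301 K/W
Total R = ΔT/Q = 35/94.3 = 0.3712 K/W
R_cork board = R_total − R_other = 0.2411 K/W
k = L/(R·A) = 0.135/(0.2411×12.1)

k ≈ 0.0463 W/(m·K)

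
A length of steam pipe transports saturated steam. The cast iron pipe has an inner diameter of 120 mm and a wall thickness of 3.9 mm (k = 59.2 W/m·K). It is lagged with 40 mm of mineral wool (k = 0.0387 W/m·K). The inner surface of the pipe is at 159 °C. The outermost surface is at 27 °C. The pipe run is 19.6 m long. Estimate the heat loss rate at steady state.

Q ≈ 1290 W

Treating each annulus and film as a series resistance:
R_cast iron pipe wall = ln(63.9/60)/(2π×59.2×19.6) = 8.638×10^-6 K/W
R_mineral wool = ln(103.9/63.9)/(2π×0.0387×19.6) = 0.102 K/W
R_total = 0.102 K/W
Q = ΔT/R_total = 132/0.102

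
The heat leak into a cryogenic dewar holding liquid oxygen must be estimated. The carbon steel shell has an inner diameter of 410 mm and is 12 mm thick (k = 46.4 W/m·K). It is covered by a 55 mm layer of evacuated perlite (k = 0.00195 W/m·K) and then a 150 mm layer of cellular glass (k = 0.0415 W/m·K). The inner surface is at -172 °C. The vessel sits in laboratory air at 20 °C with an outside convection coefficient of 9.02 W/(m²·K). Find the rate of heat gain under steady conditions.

Q ≈ 4.73 W

For a spherical shell R = (1/r₁ − 1/r₂)/(4πk); film R = 1/(h·4πr²). In series:
R_carbon steel shell = (1/0.205 − 1/0.217)/(4π×46.4) = 4.626×10^-4 K/W
R_evacuated perlite = (1/0.217 − 1/0.272)/(4π×0.00195) = 38.03 K/W
R_cellular glass = (1/0.272 − 1/0.422)/(4π×0.0415) = 2.506 K/W
R_outer film = 1/(h·4πr_o²) = 1/(9.02×4π×0.422²) = 0.04954 K/W
R_total = 40.58 K/W
Q = ΔT/R_total = 192/40.58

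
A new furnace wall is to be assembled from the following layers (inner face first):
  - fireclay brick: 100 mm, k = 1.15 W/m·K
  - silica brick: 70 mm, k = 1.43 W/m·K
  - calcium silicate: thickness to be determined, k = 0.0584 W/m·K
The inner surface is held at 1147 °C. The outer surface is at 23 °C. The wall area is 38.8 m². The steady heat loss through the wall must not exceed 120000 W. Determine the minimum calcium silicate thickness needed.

L ≈ 13.3 mm

Thermal resistances in series:
R_fireclay brick = L/(kA) = 0.1/(1.15×38.8) = 0.002241 K/W
R_silica brick = L/(kA) = 0.07/(1.43×38.8) = 0.001262 K/W
Sum of the known resistances R_other = 0.003503 K/W
Required total resistance R_tot = ΔT/Q_allow = 1124/120000 = 0.009367 K/W
R_calcium silicate = R_tot − R_other = 0.005864 K/W
L = R·k·A = 0.005864×0.0584×38.8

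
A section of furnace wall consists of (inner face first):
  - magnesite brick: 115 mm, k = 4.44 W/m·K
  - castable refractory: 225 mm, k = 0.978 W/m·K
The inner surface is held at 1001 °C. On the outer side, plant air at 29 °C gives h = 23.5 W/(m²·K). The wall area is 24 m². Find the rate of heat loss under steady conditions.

Model the wall as resistances in series:
R_magnesite brick = L/(kA) = 0.115/(4.44×24) = 0.001079 K/W
R_castable refractory = L/(kA) = 0.225/(0.978×24) = 0.009586 K/W
R_outer film = 1/(h_o·A) = 1/(23.5×24) = 0.001773 K/W
R_total = 0.01244 K/W
Q = ΔT / R_total = 972 / 0.01244

Q ≈ 78100 W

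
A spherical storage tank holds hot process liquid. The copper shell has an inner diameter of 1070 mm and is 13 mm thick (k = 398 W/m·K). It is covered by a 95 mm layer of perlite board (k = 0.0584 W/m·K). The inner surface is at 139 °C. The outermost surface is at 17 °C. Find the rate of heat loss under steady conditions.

Q ≈ 332 W

Spherical conduction: R = (1/r_in − 1/r_out)/(4πk) per layer; series-sum.
R_copper shell = (1/0.535 − 1/0.548)/(4π×398) = 8.866×10^-6 K/W
R_perlite board = (1/0.548 − 1/0.643)/(4π×0.0584) = 0.3674 K/W
R_total = 0.3674 K/W
Q = ΔT/R_total = 122/0.3674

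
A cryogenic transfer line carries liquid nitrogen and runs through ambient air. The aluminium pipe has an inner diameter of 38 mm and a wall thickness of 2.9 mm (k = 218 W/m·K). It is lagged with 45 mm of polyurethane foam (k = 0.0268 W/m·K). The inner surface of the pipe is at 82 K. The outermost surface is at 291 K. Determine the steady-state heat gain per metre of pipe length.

q′ ≈ 31.5 W/m

Radial resistances (cylindrical: R_cond = ln(r_o/r_i)/(2πkL), R_conv = 1/(h·2πrL)):
R_aluminium pipe wall = ln(21.9/19)/(2π×218×1) = 1.037×10^-4 K/W
R_polyurethane foam = ln(66.9/21.9)/(2π×0.0268×1) = 6.632 K/W
R_total = 6.632 K/W
Q = ΔT/R_total = 209/6.632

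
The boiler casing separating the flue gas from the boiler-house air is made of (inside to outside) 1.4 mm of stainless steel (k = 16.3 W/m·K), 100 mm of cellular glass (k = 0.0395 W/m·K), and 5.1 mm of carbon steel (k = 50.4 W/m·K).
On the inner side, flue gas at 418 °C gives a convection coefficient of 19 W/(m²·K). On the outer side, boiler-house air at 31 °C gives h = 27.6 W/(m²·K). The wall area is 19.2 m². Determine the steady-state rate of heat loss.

Q ≈ 2840 W

Thermal resistances in series:
R_inner film = 1/(h_i·A) = 1/(19×19.2) = 0.002741 K/W
R_stainless steel = L/(kA) = 0.0014/(16.3×19.2) = 4.473×10^-6 K/W
R_cellular glass = L/(kA) = 0.1/(0.0395×19.2) = 0.1319 K/W
R_carbon steel = L/(kA) = 0.0051/(50.4×19.2) = 5.27×10^-6 K/W
R_outer film = 1/(h_o·A) = 1/(27.6×19.2) = 0.001887 K/W
R_total = 0.1365 K/W
Q = ΔT / R_total = 387 / 0.1365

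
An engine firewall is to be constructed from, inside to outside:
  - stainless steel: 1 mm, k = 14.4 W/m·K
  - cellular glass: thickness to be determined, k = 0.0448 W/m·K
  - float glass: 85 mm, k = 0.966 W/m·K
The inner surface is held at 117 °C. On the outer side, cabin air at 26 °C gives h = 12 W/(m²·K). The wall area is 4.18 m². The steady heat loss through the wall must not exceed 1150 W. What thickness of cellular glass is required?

Using the resistance-network approach (series):
R_stainless steel = L/(kA) = 0.001/(14.4×4.18) = 1.661×10^-5 K/W
R_float glass = L/(kA) = 0.085/(0.966×4.18) = 0.02105 K/W
R_outer film = 1/(h_o·A) = 1/(12×4.18) = 0.01994 K/W
Sum of the known resistances R_other = 0.041 K/W
Required total resistance R_tot = ΔT/Q_allow = 91/1150 = 0.07913 K/W
R_cellular glass = R_tot − R_other = 0.03813 K/W
L = R·k·A = 0.03813×0.0448×4.18

L ≈ 7.14 mm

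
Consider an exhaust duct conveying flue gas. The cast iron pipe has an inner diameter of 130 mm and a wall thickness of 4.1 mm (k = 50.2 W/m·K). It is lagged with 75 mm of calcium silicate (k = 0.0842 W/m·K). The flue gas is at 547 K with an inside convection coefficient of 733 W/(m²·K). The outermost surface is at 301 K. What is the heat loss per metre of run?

q′ ≈ 177 W/m

Cylindrical conduction, so R = ln(r₂/r₁)/(2πkL) per layer, in series:
R_inner film = 1/(h_i·2πr₁L) = 1/(733×2π×0.065×1) = 0.00334 K/W
R_cast iron pipe wall = ln(69.1/65)/(2π×50.2×1) = 1.939×10^-4 K/W
R_calcium silicate = ln(144.1/69.1)/(2π×0.0842×1) = 1.389 K/W
R_total = 1.393 K/W
Q = ΔT/R_total = 246/1.393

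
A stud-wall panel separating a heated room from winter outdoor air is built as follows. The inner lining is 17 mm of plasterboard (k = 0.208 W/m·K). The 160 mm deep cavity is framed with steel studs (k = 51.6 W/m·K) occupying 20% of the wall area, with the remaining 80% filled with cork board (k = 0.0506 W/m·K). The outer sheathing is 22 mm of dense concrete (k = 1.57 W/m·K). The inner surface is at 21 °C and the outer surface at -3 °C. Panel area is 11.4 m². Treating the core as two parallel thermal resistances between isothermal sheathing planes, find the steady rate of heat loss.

Q ≈ 2460 W

Sheathing layers in series; stud and cavity paths in parallel between them.
R_inner = 0.017/(0.208×11.4) = 0.007169 K/W
R_stud  = 0.16/(51.6×0.2×11.4) = 0.00136 K/W
R_cav   = 0.16/(0.0506×0.8×11.4) = 0.3467 K/W
1/R_core = 1/R_stud + 1/R_cav → R_core = 0.001355 K/W
R_outer = 0.022/(1.57×11.4) = 0.001229 K/W
R_total = 0.009753 K/W
Q = ΔT/R_total = 24/0.009753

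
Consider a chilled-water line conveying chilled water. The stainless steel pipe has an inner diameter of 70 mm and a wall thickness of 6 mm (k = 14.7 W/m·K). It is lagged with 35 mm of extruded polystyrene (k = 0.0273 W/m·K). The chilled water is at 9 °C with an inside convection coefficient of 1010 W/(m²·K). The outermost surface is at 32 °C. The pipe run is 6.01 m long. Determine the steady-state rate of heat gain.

Q ≈ 38.4 W

For a radial system each layer contributes R = ln(r_out/r_in)/(2πkL); films add R = 1/(hA).
R_inner film = 1/(h_i·2πr₁L) = 1/(1010×2π×0.035×6.01) = 7.491×10^-4 K/W
R_stainless steel pipe wall = ln(41/35)/(2π×14.7×6.01) = 2.85×10^-4 K/W
R_extruded polystyrene = ln(76/41)/(2π×0.0273×6.01) = 0.5987 K/W
R_total = 0.5997 K/W
Q = ΔT/R_total = 23/0.5997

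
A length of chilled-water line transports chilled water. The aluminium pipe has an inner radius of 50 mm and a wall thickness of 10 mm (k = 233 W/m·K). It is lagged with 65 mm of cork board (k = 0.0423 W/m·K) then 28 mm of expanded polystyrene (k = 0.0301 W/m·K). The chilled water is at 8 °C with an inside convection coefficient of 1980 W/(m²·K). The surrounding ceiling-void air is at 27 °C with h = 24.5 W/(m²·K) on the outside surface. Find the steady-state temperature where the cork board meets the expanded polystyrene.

Radial resistances (cylindrical: R_cond = ln(r_o/r_i)/(2πkL), R_conv = 1/(h·2πrL)):
R_inner film = 1/(h_i·2πr₁L) = 1/(1980×2π×0.05×1) = 0.001608 K/W
R_aluminium pipe wall = ln(60/50)/(2π×233×1) = 1.245×10^-4 K/W
R_cork board = ln(125/60)/(2π×0.0423×1) = 2.762 K/W
R_expanded polystyrene = ln(153/125)/(2π×0.0301×1) = 1.069 K/W
R_outer film = 1/(h_o·2πr_oL) = 1/(24.5×2π×0.153×1) = 0.04246 K/W
R_total = 3.875 K/W
Q = ΔT/R_total = 19/3.875
Q = 4.9 W/m
T_interface = T_inner + Q·ΣR(inner→interface) = 8 + 4.9×2.763

T ≈ 21.6 °C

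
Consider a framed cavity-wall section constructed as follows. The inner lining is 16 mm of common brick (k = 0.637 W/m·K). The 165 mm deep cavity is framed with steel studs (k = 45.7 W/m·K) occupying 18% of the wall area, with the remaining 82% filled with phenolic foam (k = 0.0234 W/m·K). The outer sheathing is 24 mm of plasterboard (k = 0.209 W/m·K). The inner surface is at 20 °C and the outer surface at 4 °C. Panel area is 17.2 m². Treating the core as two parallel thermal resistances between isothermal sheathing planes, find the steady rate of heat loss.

Q ≈ 1720 W

Sheathing layers in series; stud and cavity paths in parallel between them.
R_inner = 0.016/(0.637×17.2) = 0.00146 K/W
R_stud  = 0.165/(45.7×0.18×17.2) = 0.001166 K/W
R_cav   = 0.165/(0.0234×0.82×17.2) = 0.4999 K/W
1/R_core = 1/R_stud + 1/R_cav → R_core = 0.001163 K/W
R_outer = 0.024/(0.209×17.2) = 0.006676 K/W
R_total = 0.0093 K/W
Q = ΔT/R_total = 16/0.0093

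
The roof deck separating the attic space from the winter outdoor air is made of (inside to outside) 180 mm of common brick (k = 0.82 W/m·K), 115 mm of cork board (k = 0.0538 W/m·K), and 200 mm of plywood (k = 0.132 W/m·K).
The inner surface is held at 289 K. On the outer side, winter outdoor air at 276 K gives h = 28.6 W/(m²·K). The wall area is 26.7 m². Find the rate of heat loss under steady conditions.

Q ≈ 88.8 W

Using the resistance-network approach (series):
R_common brick = L/(kA) = 0.18/(0.82×26.7) = 0.008221 K/W
R_cork board = L/(kA) = 0.115/(0.0538×26.7) = 0.08006 K/W
R_plywood = L/(kA) = 0.2/(0.132×26.7) = 0.05675 K/W
R_outer film = 1/(h_o·A) = 1/(28.6×26.7) = 0.00131 K/W
R_total = 0.1463 K/W
Q = ΔT / R_total = 13 / 0.1463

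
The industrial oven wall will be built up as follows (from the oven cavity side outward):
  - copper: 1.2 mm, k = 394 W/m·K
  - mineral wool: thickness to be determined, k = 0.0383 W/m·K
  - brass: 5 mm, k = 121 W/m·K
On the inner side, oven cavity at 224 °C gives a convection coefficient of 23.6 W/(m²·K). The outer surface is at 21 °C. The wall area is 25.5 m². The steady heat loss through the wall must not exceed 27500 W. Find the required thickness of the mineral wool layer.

L ≈ 5.58 mm

Treating each layer as a thermal resistance in series:
R_inner film = 1/(h_i·A) = 1/(23.6×25.5) = 0.001662 K/W
R_copper = L/(kA) = 0.0012/(394×25.5) = 1.194×10^-7 K/W
R_brass = L/(kA) = 0.005/(121×25.5) = 1.62×10^-6 K/W
Sum of the known resistances R_other = 0.001663 K/W
Required total resistance R_tot = ΔT/Q_allow = 203/27500 = 0.007382 K/W
R_mineral wool = R_tot − R_other = 0.005718 K/W
L = R·k·A = 0.005718×0.0383×25.5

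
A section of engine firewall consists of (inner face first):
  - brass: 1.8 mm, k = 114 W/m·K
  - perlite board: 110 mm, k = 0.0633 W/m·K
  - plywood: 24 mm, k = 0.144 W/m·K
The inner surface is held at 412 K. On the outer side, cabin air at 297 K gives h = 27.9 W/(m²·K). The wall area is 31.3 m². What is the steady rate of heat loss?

Using the resistance-network approach (series):
R_brass = L/(kA) = 0.0018/(114×31.3) = 5.045×10^-7 K/W
R_perlite board = L/(kA) = 0.11/(0.0633×31.3) = 0.05552 K/W
R_plywood = L/(kA) = 0.024/(0.144×31.3) = 0.005325 K/W
R_outer film = 1/(h_o·A) = 1/(27.9×31.3) = 0.001145 K/W
R_total = 0.06199 K/W
Q = ΔT / R_total = 115 / 0.06199

Q ≈ 1860 W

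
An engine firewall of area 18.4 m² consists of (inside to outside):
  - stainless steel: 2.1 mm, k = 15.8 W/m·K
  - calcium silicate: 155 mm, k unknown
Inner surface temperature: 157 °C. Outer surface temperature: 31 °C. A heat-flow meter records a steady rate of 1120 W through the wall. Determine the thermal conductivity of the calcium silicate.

k ≈ 0.0749 W/(m·K)

Series thermal resistances:
R_stainless steel = L/(kA) = 0.0021/(15.8×18.4) = 7.223×10^-6 K/W
Sum of known resistances R_other = 7.223×10^-6 K/W
Total R = ΔT/Q = 126/1120 = 0.1125 K/W
R_calcium silicate = R_total − R_other = 0.1125 K/W
k = L/(R·A) = 0.155/(0.1125×18.4)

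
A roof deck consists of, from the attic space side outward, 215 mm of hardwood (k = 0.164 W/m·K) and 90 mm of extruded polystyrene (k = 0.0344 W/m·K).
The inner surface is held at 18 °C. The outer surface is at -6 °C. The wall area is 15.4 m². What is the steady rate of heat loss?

Q ≈ 94.1 W

Thermal resistances in series:
R_hardwood = L/(kA) = 0.215/(0.164×15.4) = 0.08513 K/W
R_extruded polystyrene = L/(kA) = 0.09/(0.0344×15.4) = 0.1699 K/W
R_total = 0.255 K/W
Q = ΔT / R_total = 24 / 0.255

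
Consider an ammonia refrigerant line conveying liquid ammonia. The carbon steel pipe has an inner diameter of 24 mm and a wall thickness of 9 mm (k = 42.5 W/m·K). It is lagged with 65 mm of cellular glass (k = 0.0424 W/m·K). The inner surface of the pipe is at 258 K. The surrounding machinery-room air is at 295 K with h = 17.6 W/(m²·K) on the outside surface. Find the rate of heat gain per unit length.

For a radial system each layer contributes R = ln(r_out/r_in)/(2πkL); films add R = 1/(hA).
R_carbon steel pipe wall = ln(21/12)/(2π×42.5×1) = 0.002096 K/W
R_cellular glass = ln(86/21)/(2π×0.0424×1) = 5.292 K/W
R_outer film = 1/(h_o·2πr_oL) = 1/(17.6×2π×0.086×1) = 0.1051 K/W
R_total = 5.399 K/W
Q = ΔT/R_total = 37/5.399

q′ ≈ 6.85 W/m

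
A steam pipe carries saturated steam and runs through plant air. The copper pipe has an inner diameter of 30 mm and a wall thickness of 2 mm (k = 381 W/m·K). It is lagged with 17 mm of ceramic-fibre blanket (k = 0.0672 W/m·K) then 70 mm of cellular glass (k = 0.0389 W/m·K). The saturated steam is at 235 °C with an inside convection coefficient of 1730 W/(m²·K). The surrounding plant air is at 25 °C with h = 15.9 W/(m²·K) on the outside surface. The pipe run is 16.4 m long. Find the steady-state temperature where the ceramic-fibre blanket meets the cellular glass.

Cylindrical conduction, so R = ln(r₂/r₁)/(2πkL) per layer, in series:
R_inner film = 1/(h_i·2πr₁L) = 1/(1730×2π×0.015×16.4) = 3.74×10^-4 K/W
R_copper pipe wall = ln(17/15)/(2π×381×16.4) = 3.188×10^-6 K/W
R_ceramic-fibre blanket = ln(34/17)/(2π×0.0672×16.4) = 0.1001 K/W
R_cellular glass = ln(104/34)/(2π×0.0389×16.4) = 0.2789 K/W
R_outer film = 1/(h_o·2πr_oL) = 1/(15.9×2π×0.104×16.4) = 0.005869 K/W
R_total = 0.3853 K/W
Q = ΔT/R_total = 210/0.3853
Q = 545 W
T_interface = T_inner − Q·ΣR(inner→interface) = 235 − 545×0.1005

T ≈ 180 °C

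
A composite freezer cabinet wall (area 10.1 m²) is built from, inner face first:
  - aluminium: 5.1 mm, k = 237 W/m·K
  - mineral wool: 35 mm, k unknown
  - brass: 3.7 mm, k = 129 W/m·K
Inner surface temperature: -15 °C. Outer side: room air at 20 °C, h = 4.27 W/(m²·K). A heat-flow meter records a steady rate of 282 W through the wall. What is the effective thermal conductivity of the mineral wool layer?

Series thermal resistances:
R_aluminium = L/(kA) = 0.0051/(237×10.1) = 2.131×10^-6 K/W
R_brass = L/(kA) = 0.0037/(129×10.1) = 2.84×10^-6 K/W
R_outer film = 1/(h_o·A) = 1/(4.27×10.1) = 0.02319 K/W
Sum of known resistances R_other = 0.02319 K/W
Total R = ΔT/Q = 35/282 = 0.1241 K/W
R_mineral wool = R_total − R_other = 0.1009 K/W
k = L/(R·A) = 0.035/(0.1009×10.1)

k ≈ 0.0343 W/(m·K)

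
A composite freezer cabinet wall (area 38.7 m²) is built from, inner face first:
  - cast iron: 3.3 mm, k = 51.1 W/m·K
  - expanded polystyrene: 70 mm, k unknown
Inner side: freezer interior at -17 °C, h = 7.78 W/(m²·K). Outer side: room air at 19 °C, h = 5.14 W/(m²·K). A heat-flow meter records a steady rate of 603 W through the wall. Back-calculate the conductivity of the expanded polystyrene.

Using the resistance-network approach (series):
R_inner film = 1/(h_i·A) = 1/(7.78×38.7) = 0.003321 K/W
R_cast iron = L/(kA) = 0.0033/(51.1×38.7) = 1.669×10^-6 K/W
R_outer film = 1/(h_o·A) = 1/(5.14×38.7) = 0.005027 K/W
Sum of known resistances R_other = 0.00835 K/W
Total R = ΔT/Q = 36/603 = 0.0597 K/W
R_expanded polystyrene = R_total − R_other = 0.05135 K/W
k = L/(R·A) = 0.07/(0.05135×38.7)

k ≈ 0.0352 W/(m·K)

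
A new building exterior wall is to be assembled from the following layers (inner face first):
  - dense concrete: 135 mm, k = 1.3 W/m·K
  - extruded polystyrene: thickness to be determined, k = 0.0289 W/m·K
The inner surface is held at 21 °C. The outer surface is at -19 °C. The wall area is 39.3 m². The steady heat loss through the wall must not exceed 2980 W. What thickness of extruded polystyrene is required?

L ≈ 12.2 mm

Series thermal resistances:
R_dense concrete = L/(kA) = 0.135/(1.3×39.3) = 0.002642 K/W
Sum of the known resistances R_other = 0.002642 K/W
Required total resistance R_tot = ΔT/Q_allow = 40/2980 = 0.01342 K/W
R_extruded polystyrene = R_tot − R_other = 0.01078 K/W
L = R·k·A = 0.01078×0.0289×39.3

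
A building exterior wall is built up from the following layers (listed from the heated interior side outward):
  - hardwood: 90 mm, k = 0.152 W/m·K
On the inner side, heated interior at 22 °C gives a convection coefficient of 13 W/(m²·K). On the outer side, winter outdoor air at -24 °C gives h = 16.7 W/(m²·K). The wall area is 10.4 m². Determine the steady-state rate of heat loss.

Q ≈ 656 W

Series thermal resistances:
R_inner film = 1/(h_i·A) = 1/(13×10.4) = 0.007396 K/W
R_hardwood = L/(kA) = 0.09/(0.152×10.4) = 0.05693 K/W
R_outer film = 1/(h_o·A) = 1/(16.7×10.4) = 0.005758 K/W
R_total = 0.07009 K/W
Q = ΔT / R_total = 46 / 0.07009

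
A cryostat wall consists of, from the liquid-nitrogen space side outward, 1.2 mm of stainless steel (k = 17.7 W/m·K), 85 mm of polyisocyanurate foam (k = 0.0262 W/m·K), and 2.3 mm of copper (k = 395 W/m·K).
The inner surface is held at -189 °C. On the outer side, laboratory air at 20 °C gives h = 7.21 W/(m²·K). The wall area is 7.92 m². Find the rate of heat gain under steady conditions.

Using the resistance-network approach (series):
R_stainless steel = L/(kA) = 0.0012/(17.7×7.92) = 8.56×10^-6 K/W
R_polyisocyanurate foam = L/(kA) = 0.085/(0.0262×7.92) = 0.4096 K/W
R_copper = L/(kA) = 0.0023/(395×7.92) = 7.352×10^-7 K/W
R_outer film = 1/(h_o·A) = 1/(7.21×7.92) = 0.01751 K/W
R_total = 0.4272 K/W
Q = ΔT / R_total = 209 / 0.4272

Q ≈ 489 W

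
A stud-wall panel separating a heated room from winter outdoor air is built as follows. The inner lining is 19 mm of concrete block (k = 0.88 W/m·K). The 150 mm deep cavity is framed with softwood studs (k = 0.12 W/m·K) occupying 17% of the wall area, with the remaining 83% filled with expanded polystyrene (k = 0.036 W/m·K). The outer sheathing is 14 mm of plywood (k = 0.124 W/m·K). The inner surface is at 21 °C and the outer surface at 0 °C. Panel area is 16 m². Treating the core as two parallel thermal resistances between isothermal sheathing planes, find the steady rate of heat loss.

Q ≈ 108 W

Sheathing layers in series; stud and cavity paths in parallel between them.
R_inner = 0.019/(0.88×16) = 0.001349 K/W
R_stud  = 0.15/(0.12×0.17×16) = 0.4596 K/W
R_cav   = 0.15/(0.036×0.83×16) = 0.3138 K/W
1/R_core = 1/R_stud + 1/R_cav → R_core = 0.1865 K/W
R_outer = 0.014/(0.124×16) = 0.007056 K/W
R_total = 0.1949 K/W
Q = ΔT/R_total = 21/0.1949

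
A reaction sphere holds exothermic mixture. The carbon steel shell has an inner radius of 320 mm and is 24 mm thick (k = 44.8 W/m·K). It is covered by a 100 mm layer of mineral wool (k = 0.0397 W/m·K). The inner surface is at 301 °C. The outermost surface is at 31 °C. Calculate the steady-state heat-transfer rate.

For a spherical shell R = (1/r₁ − 1/r₂)/(4πk); film R = 1/(h·4πr²). In series:
R_carbon steel shell = (1/0.32 − 1/0.344)/(4π×44.8) = 3.873×10^-4 K/W
R_mineral wool = (1/0.344 − 1/0.444)/(4π×0.0397) = 1.312 K/W
R_total = 1.313 K/W
Q = ΔT/R_total = 270/1.313

Q ≈ 206 W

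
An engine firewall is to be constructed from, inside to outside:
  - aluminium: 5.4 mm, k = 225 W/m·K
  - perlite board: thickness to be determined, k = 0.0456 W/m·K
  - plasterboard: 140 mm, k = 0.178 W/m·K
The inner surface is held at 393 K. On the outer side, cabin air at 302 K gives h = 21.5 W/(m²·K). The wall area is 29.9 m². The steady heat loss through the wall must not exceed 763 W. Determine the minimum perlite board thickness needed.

L ≈ 125 mm

Treating each layer as a thermal resistance in series:
R_aluminium = L/(kA) = 0.0054/(225×29.9) = 8.027×10^-7 K/W
R_plasterboard = L/(kA) = 0.14/(0.178×29.9) = 0.0263 K/W
R_outer film = 1/(h_o·A) = 1/(21.5×29.9) = 0.001556 K/W
Sum of the known resistances R_other = 0.02786 K/W
Required total resistance R_tot = ΔT/Q_allow = 91/763 = 0.1193 K/W
R_perlite board = R_tot − R_other = 0.0914 K/W
L = R·k·A = 0.0914×0.0456×29.9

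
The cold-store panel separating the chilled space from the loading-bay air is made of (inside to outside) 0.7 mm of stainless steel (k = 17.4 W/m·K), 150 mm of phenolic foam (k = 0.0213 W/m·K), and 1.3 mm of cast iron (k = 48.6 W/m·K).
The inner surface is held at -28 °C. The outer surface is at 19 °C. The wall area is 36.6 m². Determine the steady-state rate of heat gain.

Q ≈ 244 W

Series thermal resistances:
R_stainless steel = L/(kA) = 0.0007/(17.4×36.6) = 1.099×10^-6 K/W
R_phenolic foam = L/(kA) = 0.15/(0.0213×36.6) = 0.1924 K/W
R_cast iron = L/(kA) = 0.0013/(48.6×36.6) = 7.308×10^-7 K/W
R_total = 0.1924 K/W
Q = ΔT / R_total = 47 / 0.1924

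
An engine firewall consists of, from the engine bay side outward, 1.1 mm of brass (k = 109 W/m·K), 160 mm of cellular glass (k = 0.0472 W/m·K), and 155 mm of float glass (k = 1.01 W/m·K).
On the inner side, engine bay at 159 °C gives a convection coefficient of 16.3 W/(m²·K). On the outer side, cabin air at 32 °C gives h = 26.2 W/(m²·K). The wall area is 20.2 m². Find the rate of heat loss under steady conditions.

Q ≈ 704 W

Using the resistance-network approach (series):
R_inner film = 1/(h_i·A) = 1/(16.3×20.2) = 0.003037 K/W
R_brass = L/(kA) = 0.0011/(109×20.2) = 4.996×10^-7 K/W
R_cellular glass = L/(kA) = 0.16/(0.0472×20.2) = 0.1678 K/W
R_float glass = L/(kA) = 0.155/(1.01×20.2) = 0.007597 K/W
R_outer film = 1/(h_o·A) = 1/(26.2×20.2) = 0.00189 K/W
R_total = 0.1803 K/W
Q = ΔT / R_total = 127 / 0.1803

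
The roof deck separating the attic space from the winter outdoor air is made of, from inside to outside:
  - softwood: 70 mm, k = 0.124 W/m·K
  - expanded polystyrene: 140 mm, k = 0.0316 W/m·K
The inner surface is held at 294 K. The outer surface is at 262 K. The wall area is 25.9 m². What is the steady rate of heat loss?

Q ≈ 166 W

Thermal resistances in series:
R_softwood = L/(kA) = 0.07/(0.124×25.9) = 0.0218 K/W
R_expanded polystyrene = L/(kA) = 0.14/(0.0316×25.9) = 0.1711 K/W
R_total = 0.1929 K/W
Q = ΔT / R_total = 32 / 0.1929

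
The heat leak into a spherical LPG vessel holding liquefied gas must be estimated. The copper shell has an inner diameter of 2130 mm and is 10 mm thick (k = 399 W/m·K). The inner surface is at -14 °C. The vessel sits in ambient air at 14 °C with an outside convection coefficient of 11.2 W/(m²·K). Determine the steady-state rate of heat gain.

Each spherical layer contributes R = (1/r_i − 1/r_o)/(4πk):
R_copper shell = (1/1.065 − 1/1.075)/(4π×399) = 1.742×10^-6 K/W
R_outer film = 1/(h·4πr_o²) = 1/(11.2×4π×1.075²) = 0.006148 K/W
R_total = 0.00615 K/W
Q = ΔT/R_total = 28/0.00615

Q ≈ 4550 W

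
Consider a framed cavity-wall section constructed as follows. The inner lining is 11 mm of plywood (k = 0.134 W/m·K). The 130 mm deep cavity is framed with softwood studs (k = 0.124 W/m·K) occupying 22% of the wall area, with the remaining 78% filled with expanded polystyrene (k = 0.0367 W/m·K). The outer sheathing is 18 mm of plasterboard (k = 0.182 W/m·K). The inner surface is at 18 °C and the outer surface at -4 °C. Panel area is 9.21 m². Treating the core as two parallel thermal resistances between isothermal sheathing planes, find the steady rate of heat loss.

Sheathing layers in series; stud and cavity paths in parallel between them.
R_inner = 0.011/(0.134×9.21) = 0.008913 K/W
R_stud  = 0.13/(0.124×0.22×9.21) = 0.5174 K/W
R_cav   = 0.13/(0.0367×0.78×9.21) = 0.4931 K/W
1/R_core = 1/R_stud + 1/R_cav → R_core = 0.2525 K/W
R_outer = 0.018/(0.182×9.21) = 0.01074 K/W
R_total = 0.2721 K/W
Q = ΔT/R_total = 22/0.2721

Q ≈ 80.8 W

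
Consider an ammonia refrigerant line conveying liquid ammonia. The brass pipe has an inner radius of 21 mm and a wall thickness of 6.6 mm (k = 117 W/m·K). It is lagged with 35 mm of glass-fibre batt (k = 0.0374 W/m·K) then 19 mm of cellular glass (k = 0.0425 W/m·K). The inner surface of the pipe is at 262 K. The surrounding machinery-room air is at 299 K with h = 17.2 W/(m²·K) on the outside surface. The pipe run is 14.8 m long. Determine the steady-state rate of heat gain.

Per-layer cylindrical resistances, series-summed:
R_brass pipe wall = ln(27.6/21)/(2π×117×14.8) = 2.512×10^-5 K/W
R_glass-fibre batt = ln(62.6/27.6)/(2π×0.0374×14.8) = 0.2355 K/W
R_cellular glass = ln(81.6/62.6)/(2π×0.0425×14.8) = 0.06707 K/W
R_outer film = 1/(h_o·2πr_oL) = 1/(17.2×2π×0.0816×14.8) = 0.007662 K/W
R_total = 0.3102 K/W
Q = ΔT/R_total = 37/0.3102

Q ≈ 119 W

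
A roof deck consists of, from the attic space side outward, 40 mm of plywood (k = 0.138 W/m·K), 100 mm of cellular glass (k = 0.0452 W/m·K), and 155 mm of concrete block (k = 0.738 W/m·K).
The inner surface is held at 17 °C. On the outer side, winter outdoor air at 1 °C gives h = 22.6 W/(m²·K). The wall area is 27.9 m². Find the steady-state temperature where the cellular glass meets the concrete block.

T ≈ 2.48 °C

Using the resistance-network approach (series):
R_plywood = L/(kA) = 0.04/(0.138×27.9) = 0.01039 K/W
R_cellular glass = L/(kA) = 0.1/(0.0452×27.9) = 0.0793 K/W
R_concrete block = L/(kA) = 0.155/(0.738×27.9) = 0.007528 K/W
R_outer film = 1/(h_o·A) = 1/(22.6×27.9) = 0.001586 K/W
R_total = 0.0988 K/W;  Q = ΔT/R_total = 16/0.0988 = 161.9 W
T_interface = T_inner − Q·ΣR(inner→interface) = 17 − 162×0.08969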